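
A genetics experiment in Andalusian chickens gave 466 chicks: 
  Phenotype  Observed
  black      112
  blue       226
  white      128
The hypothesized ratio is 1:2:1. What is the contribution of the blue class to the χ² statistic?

0.210

Under the 1:2:1 hypothesis (Σ ratio = 4, N = 466):
  black: 466 × 1/4 = 116.5
  blue: 466 × 2/4 = 233
  white: 466 × 1/4 = 116.5
Contribution of blue: (226 − 233)² / 233 = 0.2103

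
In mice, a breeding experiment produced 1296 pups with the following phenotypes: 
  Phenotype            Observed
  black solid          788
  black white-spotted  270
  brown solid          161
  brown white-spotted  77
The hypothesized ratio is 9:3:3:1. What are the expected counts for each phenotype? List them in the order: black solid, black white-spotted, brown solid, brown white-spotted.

729, 243, 243, 81

Under the 9:3:3:1 hypothesis (Σ ratio = 16, N = 1296):
  black solid: 1296 × 9/16 = 729
  black white-spotted: 1296 × 3/16 = 243
  brown solid: 1296 × 3/16 = 243
  brown white-spotted: 1296 × 1/16 = 81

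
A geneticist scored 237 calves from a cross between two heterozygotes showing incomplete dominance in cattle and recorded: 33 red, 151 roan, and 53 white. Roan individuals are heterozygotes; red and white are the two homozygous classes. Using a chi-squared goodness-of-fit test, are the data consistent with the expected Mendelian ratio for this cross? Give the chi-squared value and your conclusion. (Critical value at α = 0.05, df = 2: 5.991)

21.203; not consistent

With incomplete dominance, a heterozygote × heterozygote cross gives a 1:2:1 phenotypic ratio.
The 1:2:1 ratio has 4 parts, so with N = 237 the expected counts are:
  red: 237 × 1/4 = 59.25
  roan: 237 × 2/4 = 118.5
  white: 237 × 1/4 = 59.25
χ² = Σ (O − E)² / E
  red: (33 − 59.25)² / 59.25 = 11.6297
  roan: (151 − 118.5)² / 118.5 = 8.9135
  white: (53 − 59.25)² / 59.25 = 0.6593
χ² = 11.6297 + 8.9135 + 0.6593 = 21.2025 ≈ 21.203
Degrees of freedom = 3 − 1 = 2; critical value at α = 0.05 is 5.991.
Since 21.203 > 5.991, we reject the null hypothesis — the data do not fit the 1:2:1 ratio.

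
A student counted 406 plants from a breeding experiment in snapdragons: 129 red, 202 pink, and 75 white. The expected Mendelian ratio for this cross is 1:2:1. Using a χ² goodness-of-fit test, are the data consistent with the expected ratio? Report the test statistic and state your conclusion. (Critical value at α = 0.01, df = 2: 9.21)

14.374; not consistent

Under the 1:2:1 hypothesis (Σ ratio = 4, N = 406):
  red: 406 × 1/4 = 101.5
  pink: 406 × 2/4 = 203
  white: 406 × 1/4 = 101.5
χ² = Σ (O − E)² / E
  red: (129 − 101.5)² / 101.5 = 7.4507
  pink: (202 − 203)² / 203 = 0.0049
  white: (75 − 101.5)² / 101.5 = 6.9187
χ² = 7.4507 + 0.0049 + 6.9187 = 14.3743 ≈ 14.374
Degrees of freedom = 3 − 1 = 2; critical value at α = 0.01 is 9.21.
Since 14.374 > 9.21, we reject the null hypothesis — the data do not fit the 1:2:1 ratio.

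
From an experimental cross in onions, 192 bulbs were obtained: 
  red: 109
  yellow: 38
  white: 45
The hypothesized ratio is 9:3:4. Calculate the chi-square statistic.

Expected counts for N = 192 under a 9:3:4 ratio (total parts = 16):
  red: 192 × 9/16 = 108
  yellow: 192 × 3/16 = 36
  white: 192 × 4/16 = 48
χ² = Σ (O − E)² / E
  red: (109 − 108)² / 108 = 0.0093
  yellow: (38 − 36)² / 36 = 0.1111
  white: (45 − 48)² / 48 = 0.1875
χ² = 0.0093 + 0.1111 + 0.1875 = 0.3079 ≈ 0.308

0.308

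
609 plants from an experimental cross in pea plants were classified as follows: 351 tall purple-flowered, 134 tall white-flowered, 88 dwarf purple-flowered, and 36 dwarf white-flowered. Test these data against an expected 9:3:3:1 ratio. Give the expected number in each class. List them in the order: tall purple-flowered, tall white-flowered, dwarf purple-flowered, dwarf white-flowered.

The 9:3:3:1 ratio has 16 parts, so with N = 609 the expected counts are:
  tall purple-flowered: 609 × 9/16 = 342.5625
  tall white-flowered: 609 × 3/16 = 114.1875
  dwarf purple-flowered: 609 × 3/16 = 114.1875
  dwarf white-flowered: 609 × 1/16 = 38.0625

342.5625, 114.1875, 114.1875, 38.0625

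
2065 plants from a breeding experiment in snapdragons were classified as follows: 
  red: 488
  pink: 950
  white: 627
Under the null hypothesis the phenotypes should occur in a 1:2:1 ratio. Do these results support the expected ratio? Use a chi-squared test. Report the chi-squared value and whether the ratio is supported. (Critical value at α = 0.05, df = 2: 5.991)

Under the 1:2:1 hypothesis (Σ ratio = 4, N = 2065):
  red: 2065 × 1/4 = 516.25
  pink: 2065 × 2/4 = 1032.5
  white: 2065 × 1/4 = 516.25
χ² = Σ (O − E)² / E
  red: (488 − 516.25)² / 516.25 = 1.5459
  pink: (950 − 1032.5)² / 1032.5 = 6.5920
  white: (627 − 516.25)² / 516.25 = 23.7590
χ² = 1.5459 + 6.5920 + 23.7590 = 31.8969 ≈ 31.897
Degrees of freedom = 3 − 1 = 2; critical value at α = 0.05 is 5.991.
Since 31.897 > 5.991, we reject the null hypothesis — the data do not fit the 1:2:1 ratio.

31.897; not consistent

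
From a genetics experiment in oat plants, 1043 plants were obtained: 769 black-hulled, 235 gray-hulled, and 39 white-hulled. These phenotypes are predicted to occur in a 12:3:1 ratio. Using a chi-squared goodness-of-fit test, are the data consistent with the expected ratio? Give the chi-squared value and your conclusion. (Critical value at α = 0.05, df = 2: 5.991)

18.698; not consistent

The 12:3:1 ratio has 16 parts, so with N = 1043 the expected counts are:
  black-hulled: 1043 × 12/16 = 782.25
  gray-hulled: 1043 × 3/16 = 195.5625
  white-hulled: 1043 × 1/16 = 65.1875
χ² = Σ (O − E)² / E
  black-hulled: (769 − 782.25)² / 782.25 = 0.2244
  gray-hulled: (235 − 195.5625)² / 195.5625 = 7.9530
  white-hulled: (39 − 65.1875)² / 65.1875 = 10.5202
χ² = 0.2244 + 7.9530 + 10.5202 = 18.6976 ≈ 18.698
Degrees of freedom = 3 − 1 = 2; critical value at α = 0.05 is 5.991.
Since 18.698 > 5.991, we reject the null hypothesis — the data do not fit the 12:3:1 ratio.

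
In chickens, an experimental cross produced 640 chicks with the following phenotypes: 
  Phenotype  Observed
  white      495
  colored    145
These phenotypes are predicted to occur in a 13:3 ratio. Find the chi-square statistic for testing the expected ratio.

6.410

Expected counts for N = 640 under a 13:3 ratio (total parts = 16):
  white: 640 × 13/16 = 520
  colored: 640 × 3/16 = 120
χ² = Σ (O − E)² / E
  white: (495 − 520)² / 520 = 1.2019
  colored: (145 − 120)² / 120 = 5.2083
χ² = 1.2019 + 5.2083 = 6.4102 ≈ 6.410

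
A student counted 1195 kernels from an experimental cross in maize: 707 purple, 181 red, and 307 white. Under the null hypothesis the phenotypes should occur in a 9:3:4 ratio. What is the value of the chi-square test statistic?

Under the 9:3:4 hypothesis (Σ ratio = 16, N = 1195):
  purple: 1195 × 9/16 = 672.1875
  red: 1195 × 3/16 = 224.0625
  white: 1195 × 4/16 = 298.75
χ² = Σ (O − E)² / E
  purple: (707 − 672.1875)² / 672.1875 = 1.8029
  red: (181 − 224.0625)² / 224.0625 = 8.2762
  white: (307 − 298.75)² / 298.75 = 0.2278
χ² = 1.8029 + 8.2762 + 0.2278 = 10.3069 ≈ 10.307

10.307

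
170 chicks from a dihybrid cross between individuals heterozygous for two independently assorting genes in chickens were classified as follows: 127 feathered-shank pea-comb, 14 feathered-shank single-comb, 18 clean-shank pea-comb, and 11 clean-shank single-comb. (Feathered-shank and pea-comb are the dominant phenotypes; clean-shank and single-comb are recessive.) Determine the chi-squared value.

A dihybrid F₂ with independent assortment and complete dominance at both loci gives a 9:3:3:1 phenotypic ratio.
The 9:3:3:1 ratio has 16 parts, so with N = 170 the expected counts are:
  feathered-shank pea-comb: 170 × 9/16 = 95.625
  feathered-shank single-comb: 170 × 3/16 = 31.875
  clean-shank pea-comb: 170 × 3/16 = 31.875
  clean-shank single-comb: 170 × 1/16 = 10.625
χ² = Σ (O − E)² / E
  feathered-shank pea-comb: (127 − 95.625)² / 95.625 = 10.2943
  feathered-shank single-comb: (14 − 31.875)² / 31.875 = 10.0240
  clean-shank pea-comb: (18 − 31.875)² / 31.875 = 6.0397
  clean-shank single-comb: (11 − 10.625)² / 10.625 = 0.0132
χ² = 10.2943 + 10.0240 + 6.0397 + 0.0132 = 26.3712 ≈ 26.371

26.371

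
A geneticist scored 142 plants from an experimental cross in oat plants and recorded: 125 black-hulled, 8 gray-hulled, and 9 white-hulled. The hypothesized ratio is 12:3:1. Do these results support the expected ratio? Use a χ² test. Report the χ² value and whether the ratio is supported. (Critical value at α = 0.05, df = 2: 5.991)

Under the 12:3:1 hypothesis (Σ ratio = 16, N = 142):
  black-hulled: 142 × 12/16 = 106.5
  gray-hulled: 142 × 3/16 = 26.625
  white-hulled: 142 × 1/16 = 8.875
χ² = Σ (O − E)² / E
  black-hulled: (125 − 106.5)² / 106.5 = 3.2136
  gray-hulled: (8 − 26.625)² / 26.625 = 13.0288
  white-hulled: (9 − 8.875)² / 8.875 = 0.0018
χ² = 3.2136 + 13.0288 + 0.0018 = 16.2442 ≈ 16.244
Degrees of freedom = 3 − 1 = 2; critical value at α = 0.05 is 5.991.
Since 16.244 > 5.991, we reject the null hypothesis — the data do not fit the 12:3:1 ratio.

16.244; not consistent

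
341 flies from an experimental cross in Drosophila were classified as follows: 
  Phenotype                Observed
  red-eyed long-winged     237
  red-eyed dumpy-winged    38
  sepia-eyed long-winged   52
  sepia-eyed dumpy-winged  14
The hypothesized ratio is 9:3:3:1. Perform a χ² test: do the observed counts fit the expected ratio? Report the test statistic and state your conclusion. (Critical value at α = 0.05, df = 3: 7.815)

Under the 9:3:3:1 hypothesis (Σ ratio = 16, N = 341):
  red-eyed long-winged: 341 × 9/16 = 191.8125
  red-eyed dumpy-winged: 341 × 3/16 = 63.9375
  sepia-eyed long-winged: 341 × 3/16 = 63.9375
  sepia-eyed dumpy-winged: 341 × 1/16 = 21.3125
χ² = Σ (O − E)² / E
  red-eyed long-winged: (237 − 191.8125)² / 191.8125 = 10.6453
  red-eyed dumpy-winged: (38 − 63.9375)² / 63.9375 = 10.5221
  sepia-eyed long-winged: (52 − 63.9375)² / 63.9375 = 2.2288
  sepia-eyed dumpy-winged: (14 − 21.3125)² / 21.3125 = 2.5090
χ² = 10.6453 + 10.5221 + 2.2288 + 2.5090 = 25.9052 ≈ 25.905
Degrees of freedom = 4 − 1 = 3; critical value at α = 0.05 is 7.815.
Since 25.905 > 7.815, we reject the null hypothesis — the data do not fit the 9:3:3:1 ratio.

25.905; not consistent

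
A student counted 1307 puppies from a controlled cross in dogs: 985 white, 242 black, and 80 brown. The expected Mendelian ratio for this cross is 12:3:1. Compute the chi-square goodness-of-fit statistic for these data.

The 12:3:1 ratio has 16 parts, so with N = 1307 the expected counts are:
  white: 1307 × 12/16 = 980.25
  black: 1307 × 3/16 = 245.0625
  brown: 1307 × 1/16 = 81.6875
χ² = Σ (O − E)² / E
  white: (985 − 980.25)² / 980.25 = 0.0230
  black: (242 − 245.0625)² / 245.0625 = 0.0383
  brown: (80 − 81.6875)² / 81.6875 = 0.0349
χ² = 0.0230 + 0.0383 + 0.0349 = 0.0962 ≈ 0.096

0.096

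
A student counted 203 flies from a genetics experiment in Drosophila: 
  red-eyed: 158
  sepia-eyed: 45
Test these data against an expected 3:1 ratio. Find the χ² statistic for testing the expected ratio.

Expected counts for N = 203 under a 3:1 ratio (total parts = 4):
  red-eyed: 203 × 3/4 = 152.25
  sepia-eyed: 203 × 1/4 = 50.75
χ² = Σ (O − E)² / E
  red-eyed: (158 − 152.25)² / 152.25 = 0.2172
  sepia-eyed: (45 − 50.75)² / 50.75 = 0.6515
χ² = 0.2172 + 0.6515 = 0.8687 ≈ 0.869

0.869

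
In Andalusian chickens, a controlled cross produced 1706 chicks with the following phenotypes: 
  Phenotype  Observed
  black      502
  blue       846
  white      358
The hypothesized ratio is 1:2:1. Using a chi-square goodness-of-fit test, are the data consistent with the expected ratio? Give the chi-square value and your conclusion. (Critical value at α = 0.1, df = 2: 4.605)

24.424; not consistent

The 1:2:1 ratio has 4 parts, so with N = 1706 the expected counts are:
  black: 1706 × 1/4 = 426.5
  blue: 1706 × 2/4 = 853
  white: 1706 × 1/4 = 426.5
χ² = Σ (O − E)² / E
  black: (502 − 426.5)² / 426.5 = 13.3652
  blue: (846 − 853)² / 853 = 0.0574
  white: (358 − 426.5)² / 426.5 = 11.0018
χ² = 13.3652 + 0.0574 + 11.0018 = 24.4244 ≈ 24.424
Degrees of freedom = 3 − 1 = 2; critical value at α = 0.1 is 4.605.
Since 24.424 > 4.605, we reject the null hypothesis — the data do not fit the 1:2:1 ratio.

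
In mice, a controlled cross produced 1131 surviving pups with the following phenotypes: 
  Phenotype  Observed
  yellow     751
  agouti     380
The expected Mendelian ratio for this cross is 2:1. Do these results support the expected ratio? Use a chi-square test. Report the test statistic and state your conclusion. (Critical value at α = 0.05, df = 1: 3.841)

Under the 2:1 hypothesis (Σ ratio = 3, N = 1131):
  yellow: 1131 × 2/3 = 754
  agouti: 1131 × 1/3 = 377
χ² = Σ (O − E)² / E
  yellow: (751 − 754)² / 754 = 0.0119
  agouti: (380 − 377)² / 377 = 0.0239
χ² = 0.0119 + 0.0239 = 0.0358 ≈ 0.036
Degrees of freedom = 2 − 1 = 1; critical value at α = 0.05 is 3.841.
Since 0.036 < 3.841, we fail to reject the null hypothesis — the data are consistent with the 2:1 ratio.

0.036; consistent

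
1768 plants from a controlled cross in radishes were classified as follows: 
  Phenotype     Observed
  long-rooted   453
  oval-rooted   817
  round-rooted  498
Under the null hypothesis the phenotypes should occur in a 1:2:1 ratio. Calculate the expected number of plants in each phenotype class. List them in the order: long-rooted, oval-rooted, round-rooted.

442, 884, 442

Under the 1:2:1 hypothesis (Σ ratio = 4, N = 1768):
  long-rooted: 1768 × 1/4 = 442
  oval-rooted: 1768 × 2/4 = 884
  round-rooted: 1768 × 1/4 = 442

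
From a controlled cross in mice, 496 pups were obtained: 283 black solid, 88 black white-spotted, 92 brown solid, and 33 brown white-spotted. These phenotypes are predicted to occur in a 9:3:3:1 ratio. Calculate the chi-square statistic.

Total ratio parts = 16. Expected numbers out of 496:
  black solid: 496 × 9/16 = 279
  black white-spotted: 496 × 3/16 = 93
  brown solid: 496 × 3/16 = 93
  brown white-spotted: 496 × 1/16 = 31
χ² = Σ (O − E)² / E
  black solid: (283 − 279)² / 279 = 0.0573
  black white-spotted: (88 − 93)² / 93 = 0.2688
  brown solid: (92 − 93)² / 93 = 0.0108
  brown white-spotted: (33 − 31)² / 31 = 0.1290
χ² = 0.0573 + 0.2688 + 0.0108 + 0.1290 = 0.4659 ≈ 0.466

0.466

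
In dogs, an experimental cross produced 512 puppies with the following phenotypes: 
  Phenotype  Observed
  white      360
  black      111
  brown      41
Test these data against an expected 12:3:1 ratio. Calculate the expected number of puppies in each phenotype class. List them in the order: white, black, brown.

Under the 12:3:1 hypothesis (Σ ratio = 16, N = 512):
  white: 512 × 12/16 = 384
  black: 512 × 3/16 = 96
  brown: 512 × 1/16 = 32

384, 96, 32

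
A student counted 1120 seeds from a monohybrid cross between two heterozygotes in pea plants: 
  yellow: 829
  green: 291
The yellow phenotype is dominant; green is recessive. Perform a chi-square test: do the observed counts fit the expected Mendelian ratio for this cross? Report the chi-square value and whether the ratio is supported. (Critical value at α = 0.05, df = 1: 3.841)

0.576; consistent

For a monohybrid cross between heterozygotes with complete dominance, the expected phenotypic ratio is 3:1.
Under the 3:1 hypothesis (Σ ratio = 4, N = 1120):
  yellow: 1120 × 3/4 = 840
  green: 1120 × 1/4 = 280
χ² = Σ (O − E)² / E
  yellow: (829 − 840)² / 840 = 0.1440
  green: (291 − 280)² / 280 = 0.4321
χ² = 0.1440 + 0.4321 = 0.5761 ≈ 0.576
Degrees of freedom = 2 − 1 = 1; critical value at α = 0.05 is 3.841.
Since 0.576 < 3.841, we fail to reject the null hypothesis — the data are consistent with the 3:1 ratio.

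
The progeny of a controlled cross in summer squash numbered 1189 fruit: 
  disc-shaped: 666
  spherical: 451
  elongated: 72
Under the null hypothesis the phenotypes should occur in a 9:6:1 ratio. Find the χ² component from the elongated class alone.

0.072

Under the 9:6:1 hypothesis (Σ ratio = 16, N = 1189):
  disc-shaped: 1189 × 9/16 = 668.8125
  spherical: 1189 × 6/16 = 445.875
  elongated: 1189 × 1/16 = 74.3125
Contribution of elongated: (72 − 74.3125)² / 74.3125 = 0.0720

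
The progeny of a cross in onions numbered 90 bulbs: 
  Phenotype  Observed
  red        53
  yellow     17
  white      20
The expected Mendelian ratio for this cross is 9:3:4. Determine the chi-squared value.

0.390

Expected counts for N = 90 under a 9:3:4 ratio (total parts = 16):
  red: 90 × 9/16 = 50.625
  yellow: 90 × 3/16 = 16.875
  white: 90 × 4/16 = 22.5
χ² = Σ (O − E)² / E
  red: (53 − 50.625)² / 50.625 = 0.1114
  yellow: (17 − 16.875)² / 16.875 = 0.0009
  white: (20 − 22.5)² / 22.5 = 0.2778
χ² = 0.1114 + 0.0009 + 0.2778 = 0.3901 ≈ 0.390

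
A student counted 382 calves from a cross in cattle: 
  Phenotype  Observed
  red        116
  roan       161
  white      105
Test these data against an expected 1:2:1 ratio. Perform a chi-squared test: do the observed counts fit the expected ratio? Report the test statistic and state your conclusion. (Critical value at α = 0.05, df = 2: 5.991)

10.058; not consistent

Total ratio parts = 4. Expected numbers out of 382:
  red: 382 × 1/4 = 95.5
  roan: 382 × 2/4 = 191
  white: 382 × 1/4 = 95.5
χ² = Σ (O − E)² / E
  red: (116 − 95.5)² / 95.5 = 4.4005
  roan: (161 − 191)² / 191 = 4.7120
  white: (105 − 95.5)² / 95.5 = 0.9450
χ² = 4.4005 + 4.7120 + 0.9450 = 10.0575 ≈ 10.058
Degrees of freedom = 3 − 1 = 2; critical value at α = 0.05 is 5.991.
Since 10.058 > 5.991, we reject the null hypothesis — the data do not fit the 1:2:1 ratio.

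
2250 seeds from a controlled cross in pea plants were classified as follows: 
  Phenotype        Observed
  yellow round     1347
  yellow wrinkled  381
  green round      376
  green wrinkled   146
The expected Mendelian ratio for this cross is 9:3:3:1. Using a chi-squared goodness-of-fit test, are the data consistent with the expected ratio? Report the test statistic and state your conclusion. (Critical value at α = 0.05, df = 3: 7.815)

14.386; not consistent

Expected counts for N = 2250 under a 9:3:3:1 ratio (total parts = 16):
  yellow round: 2250 × 9/16 = 1265.625
  yellow wrinkled: 2250 × 3/16 = 421.875
  green round: 2250 × 3/16 = 421.875
  green wrinkled: 2250 × 1/16 = 140.625
χ² = Σ (O − E)² / E
  yellow round: (1347 − 1265.625)² / 1265.625 = 5.2321
  yellow wrinkled: (381 − 421.875)² / 421.875 = 3.9603
  green round: (376 − 421.875)² / 421.875 = 4.9885
  green wrinkled: (146 − 140.625)² / 140.625 = 0.2054
χ² = 5.2321 + 3.9603 + 4.9885 + 0.2054 = 14.3863 ≈ 14.386
Degrees of freedom = 4 − 1 = 3; critical value at α = 0.05 is 7.815.
Since 14.386 > 7.815, we reject the null hypothesis — the data do not fit the 9:3:3:1 ratio.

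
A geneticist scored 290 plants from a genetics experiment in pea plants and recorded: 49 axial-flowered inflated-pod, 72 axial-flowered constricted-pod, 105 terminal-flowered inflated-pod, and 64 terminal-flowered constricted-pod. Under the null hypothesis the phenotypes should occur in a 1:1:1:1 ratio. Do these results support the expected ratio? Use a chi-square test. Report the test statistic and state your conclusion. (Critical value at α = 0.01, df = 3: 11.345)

23.186; not consistent

Under the 1:1:1:1 hypothesis (Σ ratio = 4, N = 290):
  axial-flowered inflated-pod: 290 × 1/4 = 72.5
  axial-flowered constricted-pod: 290 × 1/4 = 72.5
  terminal-flowered inflated-pod: 290 × 1/4 = 72.5
  terminal-flowered constricted-pod: 290 × 1/4 = 72.5
χ² = Σ (O − E)² / E
  axial-flowered inflated-pod: (49 − 72.5)² / 72.5 = 7.6172
  axial-flowered constricted-pod: (72 − 72.5)² / 72.5 = 0.0034
  terminal-flowered inflated-pod: (105 − 72.5)² / 72.5 = 14.5690
  terminal-flowered constricted-pod: (64 − 72.5)² / 72.5 = 0.9966
χ² = 7.6172 + 0.0034 + 14.5690 + 0.9966 = 23.1862 ≈ 23.186
Degrees of freedom = 4 − 1 = 3; critical value at α = 0.01 is 11.345.
Since 23.186 > 11.345, we reject the null hypothesis — the data do not fit the 1:1:1:1 ratio.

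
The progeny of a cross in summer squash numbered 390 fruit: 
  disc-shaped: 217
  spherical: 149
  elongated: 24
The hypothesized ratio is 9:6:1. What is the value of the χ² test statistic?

Expected counts for N = 390 under a 9:6:1 ratio (total parts = 16):
  disc-shaped: 390 × 9/16 = 219.375
  spherical: 390 × 6/16 = 146.25
  elongated: 390 × 1/16 = 24.375
χ² = Σ (O − E)² / E
  disc-shaped: (217 − 219.375)² / 219.375 = 0.0257
  spherical: (149 − 146.25)² / 146.25 = 0.0517
  elongated: (24 − 24.375)² / 24.375 = 0.0058
χ² = 0.0257 + 0.0517 + 0.0058 = 0.0832 ≈ 0.083

0.083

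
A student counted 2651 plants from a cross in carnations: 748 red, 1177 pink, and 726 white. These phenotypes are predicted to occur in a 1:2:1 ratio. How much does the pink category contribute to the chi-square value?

Under the 1:2:1 hypothesis (Σ ratio = 4, N = 2651):
  red: 2651 × 1/4 = 662.75
  pink: 2651 × 2/4 = 1325.5
  white: 2651 × 1/4 = 662.75
Contribution of pink: (1177 − 1325.5)² / 1325.5 = 16.6369

16.637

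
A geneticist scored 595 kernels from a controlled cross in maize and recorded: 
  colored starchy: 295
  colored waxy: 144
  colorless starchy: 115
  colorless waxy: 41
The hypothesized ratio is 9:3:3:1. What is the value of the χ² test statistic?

14.634

The 9:3:3:1 ratio has 16 parts, so with N = 595 the expected counts are:
  colored starchy: 595 × 9/16 = 334.6875
  colored waxy: 595 × 3/16 = 111.5625
  colorless starchy: 595 × 3/16 = 111.5625
  colorless waxy: 595 × 1/16 = 37.1875
χ² = Σ (O − E)² / E
  colored starchy: (295 − 334.6875)² / 334.6875 = 4.7062
  colored waxy: (144 − 111.5625)² / 111.5625 = 9.4314
  colorless starchy: (115 − 111.5625)² / 111.5625 = 0.1059
  colorless waxy: (41 − 37.1875)² / 37.1875 = 0.3909
χ² = 4.7062 + 9.4314 + 0.1059 + 0.3909 = 14.6344 ≈ 14.634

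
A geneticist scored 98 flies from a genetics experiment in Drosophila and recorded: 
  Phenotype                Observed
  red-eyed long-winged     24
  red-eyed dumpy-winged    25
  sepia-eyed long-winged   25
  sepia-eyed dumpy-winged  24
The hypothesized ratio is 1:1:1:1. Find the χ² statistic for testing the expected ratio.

0.041

Under the 1:1:1:1 hypothesis (Σ ratio = 4, N = 98):
  red-eyed long-winged: 98 × 1/4 = 24.5
  red-eyed dumpy-winged: 98 × 1/4 = 24.5
  sepia-eyed long-winged: 98 × 1/4 = 24.5
  sepia-eyed dumpy-winged: 98 × 1/4 = 24.5
χ² = Σ (O − E)² / E
  red-eyed long-winged: (24 − 24.5)² / 24.5 = 0.0102
  red-eyed dumpy-winged: (25 − 24.5)² / 24.5 = 0.0102
  sepia-eyed long-winged: (25 − 24.5)² / 24.5 = 0.0102
  sepia-eyed dumpy-winged: (24 − 24.5)² / 24.5 = 0.0102
χ² = 0.0102 + 0.0102 + 0.0102 + 0.0102 = 0.0408 ≈ 0.041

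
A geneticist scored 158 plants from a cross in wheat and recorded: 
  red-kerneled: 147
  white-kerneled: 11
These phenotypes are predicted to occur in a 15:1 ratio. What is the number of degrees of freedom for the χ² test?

1

A goodness-of-fit test with 2 phenotype classes has df = 2 − 1 = 1.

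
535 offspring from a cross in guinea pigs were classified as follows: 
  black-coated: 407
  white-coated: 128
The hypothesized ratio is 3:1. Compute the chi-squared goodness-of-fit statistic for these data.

0.330

Under the 3:1 hypothesis (Σ ratio = 4, N = 535):
  black-coated: 535 × 3/4 = 401.25
  white-coated: 535 × 1/4 = 133.75
χ² = Σ (O − E)² / E
  black-coated: (407 − 401.25)² / 401.25 = 0.0824
  white-coated: (128 − 133.75)² / 133.75 = 0.2472
χ² = 0.0824 + 0.2472 = 0.3296 ≈ 0.330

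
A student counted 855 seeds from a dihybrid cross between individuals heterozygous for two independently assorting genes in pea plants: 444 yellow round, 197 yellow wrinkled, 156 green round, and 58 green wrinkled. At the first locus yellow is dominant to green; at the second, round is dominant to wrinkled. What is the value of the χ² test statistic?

11.738

A dihybrid F₂ with independent assortment and complete dominance at both loci gives a 9:3:3:1 phenotypic ratio.
Total ratio parts = 16. Expected numbers out of 855:
  yellow round: 855 × 9/16 = 480.9375
  yellow wrinkled: 855 × 3/16 = 160.3125
  green round: 855 × 3/16 = 160.3125
  green wrinkled: 855 × 1/16 = 53.4375
χ² = Σ (O − E)² / E
  yellow round: (444 − 480.9375)² / 480.9375 = 2.8369
  yellow wrinkled: (197 − 160.3125)² / 160.3125 = 8.3959
  green round: (156 − 160.3125)² / 160.3125 = 0.1160
  green wrinkled: (58 − 53.4375)² / 53.4375 = 0.3895
χ² = 2.8369 + 8.3959 + 0.1160 + 0.3895 = 11.7383 ≈ 11.738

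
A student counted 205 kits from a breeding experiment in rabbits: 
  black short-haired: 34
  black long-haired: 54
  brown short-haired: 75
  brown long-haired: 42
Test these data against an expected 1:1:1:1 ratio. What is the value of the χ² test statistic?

18.629

Total ratio parts = 4. Expected numbers out of 205:
  black short-haired: 205 × 1/4 = 51.25
  black long-haired: 205 × 1/4 = 51.25
  brown short-haired: 205 × 1/4 = 51.25
  brown long-haired: 205 × 1/4 = 51.25
χ² = Σ (O − E)² / E
  black short-haired: (34 − 51.25)² / 51.25 = 5.8061
  black long-haired: (54 − 51.25)² / 51.25 = 0.1476
  brown short-haired: (75 − 51.25)² / 51.25 = 11.0061
  brown long-haired: (42 − 51.25)² / 51.25 = 1.6695
χ² = 5.8061 + 0.1476 + 11.0061 + 1.6695 = 18.6293 ≈ 18.629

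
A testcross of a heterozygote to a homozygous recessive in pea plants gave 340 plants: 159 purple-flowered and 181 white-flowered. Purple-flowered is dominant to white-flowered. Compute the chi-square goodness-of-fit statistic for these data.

1.424

A testcross of a heterozygote (Aa × aa) gives a 1:1 phenotypic ratio.
The 1:1 ratio has 2 parts, so with N = 340 the expected counts are:
  purple-flowered: 340 × 1/2 = 170
  white-flowered: 340 × 1/2 = 170
χ² = Σ (O − E)² / E
  purple-flowered: (159 − 170)² / 170 = 0.7118
  white-flowered: (181 − 170)² / 170 = 0.7118
χ² = 0.7118 + 0.7118 = 1.4236 ≈ 1.424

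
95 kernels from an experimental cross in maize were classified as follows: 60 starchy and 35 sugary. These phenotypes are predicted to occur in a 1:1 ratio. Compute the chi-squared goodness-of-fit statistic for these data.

Under the 1:1 hypothesis (Σ ratio = 2, N = 95):
  starchy: 95 × 1/2 = 47.5
  sugary: 95 × 1/2 = 47.5
χ² = Σ (O − E)² / E
  starchy: (60 − 47.5)² / 47.5 = 3.2895
  sugary: (35 − 47.5)² / 47.5 = 3.2895
χ² = 3.2895 + 3.2895 = 6.579

6.579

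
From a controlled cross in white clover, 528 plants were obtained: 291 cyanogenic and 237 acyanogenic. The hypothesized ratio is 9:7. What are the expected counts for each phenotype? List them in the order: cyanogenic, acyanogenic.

297, 231

Expected counts for N = 528 under a 9:7 ratio (total parts = 16):
  cyanogenic: 528 × 9/16 = 297
  acyanogenic: 528 × 7/16 = 231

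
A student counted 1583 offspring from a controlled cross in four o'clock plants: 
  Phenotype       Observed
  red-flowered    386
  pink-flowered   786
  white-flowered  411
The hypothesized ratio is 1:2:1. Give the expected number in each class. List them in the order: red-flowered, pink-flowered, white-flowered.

395.75, 791.5, 395.75

Total ratio parts = 4. Expected numbers out of 1583:
  red-flowered: 1583 × 1/4 = 395.75
  pink-flowered: 1583 × 2/4 = 791.5
  white-flowered: 1583 × 1/4 = 395.75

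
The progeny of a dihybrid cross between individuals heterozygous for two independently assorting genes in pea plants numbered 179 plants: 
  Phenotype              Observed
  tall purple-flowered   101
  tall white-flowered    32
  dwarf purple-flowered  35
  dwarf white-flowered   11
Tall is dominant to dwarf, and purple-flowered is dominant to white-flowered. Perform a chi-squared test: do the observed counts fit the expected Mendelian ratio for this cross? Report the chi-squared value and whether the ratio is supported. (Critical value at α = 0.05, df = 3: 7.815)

A dihybrid F₂ with independent assortment and complete dominance at both loci gives a 9:3:3:1 phenotypic ratio.
Expected counts for N = 179 under a 9:3:3:1 ratio (total parts = 16):
  tall purple-flowered: 179 × 9/16 = 100.6875
  tall white-flowered: 179 × 3/16 = 33.5625
  dwarf purple-flowered: 179 × 3/16 = 33.5625
  dwarf white-flowered: 179 × 1/16 = 11.1875
χ² = Σ (O − E)² / E
  tall purple-flowered: (101 − 100.6875)² / 100.6875 = 0.0010
  tall white-flowered: (32 − 33.5625)² / 33.5625 = 0.0727
  dwarf purple-flowered: (35 − 33.5625)² / 33.5625 = 0.0616
  dwarf white-flowered: (11 − 11.1875)² / 11.1875 = 0.0031
χ² = 0.0010 + 0.0727 + 0.0616 + 0.0031 = 0.1384 ≈ 0.138
Degrees of freedom = 4 − 1 = 3; critical value at α = 0.05 is 7.815.
Since 0.138 < 7.815, we fail to reject the null hypothesis — the data are consistent with the 9:3:3:1 ratio.

0.138; consistent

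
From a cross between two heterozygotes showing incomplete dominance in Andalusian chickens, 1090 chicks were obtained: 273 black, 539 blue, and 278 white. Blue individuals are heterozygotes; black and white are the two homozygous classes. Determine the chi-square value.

With incomplete dominance, a heterozygote × heterozygote cross gives a 1:2:1 phenotypic ratio.
Total ratio parts = 4. Expected numbers out of 1090:
  black: 1090 × 1/4 = 272.5
  blue: 1090 × 2/4 = 545
  white: 1090 × 1/4 = 272.5
χ² = Σ (O − E)² / E
  black: (273 − 272.5)² / 272.5 = 0.0009
  blue: (539 − 545)² / 545 = 0.0661
  white: (278 − 272.5)² / 272.5 = 0.1110
χ² = 0.0009 + 0.0661 + 0.1110 = 0.178

0.178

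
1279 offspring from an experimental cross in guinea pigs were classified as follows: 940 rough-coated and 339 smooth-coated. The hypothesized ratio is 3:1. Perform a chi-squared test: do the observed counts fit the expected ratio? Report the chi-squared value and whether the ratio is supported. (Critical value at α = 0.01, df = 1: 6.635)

Total ratio parts = 4. Expected numbers out of 1279:
  rough-coated: 1279 × 3/4 = 959.25
  smooth-coated: 1279 × 1/4 = 319.75
χ² = Σ (O − E)² / E
  rough-coated: (940 − 959.25)² / 959.25 = 0.3863
  smooth-coated: (339 − 319.75)² / 319.75 = 1.1589
χ² = 0.3863 + 1.1589 = 1.5452 ≈ 1.545
Degrees of freedom = 2 − 1 = 1; critical value at α = 0.01 is 6.635.
Since 1.545 < 6.635, we fail to reject the null hypothesis — the data are consistent with the 3:1 ratio.

1.545; consistent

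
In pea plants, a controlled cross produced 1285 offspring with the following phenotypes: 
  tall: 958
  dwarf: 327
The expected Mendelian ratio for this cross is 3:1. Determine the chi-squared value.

Expected counts for N = 1285 under a 3:1 ratio (total parts = 4):
  tall: 1285 × 3/4 = 963.75
  dwarf: 1285 × 1/4 = 321.25
χ² = Σ (O − E)² / E
  tall: (958 − 963.75)² / 963.75 = 0.0343
  dwarf: (327 − 321.25)² / 321.25 = 0.1029
χ² = 0.0343 + 0.1029 = 0.1372 ≈ 0.137

0.137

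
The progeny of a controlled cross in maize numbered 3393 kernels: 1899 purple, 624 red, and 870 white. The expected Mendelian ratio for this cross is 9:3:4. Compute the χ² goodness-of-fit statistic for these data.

0.839

Total ratio parts = 16. Expected numbers out of 3393:
  purple: 3393 × 9/16 = 1908.5625
  red: 3393 × 3/16 = 636.1875
  white: 3393 × 4/16 = 848.25
χ² = Σ (O − E)² / E
  purple: (1899 − 1908.5625)² / 1908.5625 = 0.0479
  red: (624 − 636.1875)² / 636.1875 = 0.2335
  white: (870 − 848.25)² / 848.25 = 0.5577
χ² = 0.0479 + 0.2335 + 0.5577 = 0.8391 ≈ 0.839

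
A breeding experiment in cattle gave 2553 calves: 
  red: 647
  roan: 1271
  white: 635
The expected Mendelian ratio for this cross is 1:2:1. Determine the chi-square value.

The 1:2:1 ratio has 4 parts, so with N = 2553 the expected counts are:
  red: 2553 × 1/4 = 638.25
  roan: 2553 × 2/4 = 1276.5
  white: 2553 × 1/4 = 638.25
χ² = Σ (O − E)² / E
  red: (647 − 638.25)² / 638.25 = 0.1200
  roan: (1271 − 1276.5)² / 1276.5 = 0.0237
  white: (635 − 638.25)² / 638.25 = 0.0165
χ² = 0.1200 + 0.0237 + 0.0165 = 0.1602 ≈ 0.160

0.160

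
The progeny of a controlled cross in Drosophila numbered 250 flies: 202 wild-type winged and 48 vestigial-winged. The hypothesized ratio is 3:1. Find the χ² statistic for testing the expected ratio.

Total ratio parts = 4. Expected numbers out of 250:
  wild-type winged: 250 × 3/4 = 187.5
  vestigial-winged: 250 × 1/4 = 62.5
χ² = Σ (O − E)² / E
  wild-type winged: (202 − 187.5)² / 187.5 = 1.1213
  vestigial-winged: (48 − 62.5)² / 62.5 = 3.3640
χ² = 1.1213 + 3.3640 = 4.4853 ≈ 4.485

4.485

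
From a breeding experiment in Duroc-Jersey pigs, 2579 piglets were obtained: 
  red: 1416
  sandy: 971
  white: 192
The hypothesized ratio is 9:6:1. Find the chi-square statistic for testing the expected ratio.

6.735

Expected counts for N = 2579 under a 9:6:1 ratio (total parts = 16):
  red: 2579 × 9/16 = 1450.6875
  sandy: 2579 × 6/16 = 967.125
  white: 2579 × 1/16 = 161.1875
χ² = Σ (O − E)² / E
  red: (1416 − 1450.6875)² / 1450.6875 = 0.8294
  sandy: (971 − 967.125)² / 967.125 = 0.0155
  white: (192 − 161.1875)² / 161.1875 = 5.8901
χ² = 0.8294 + 0.0155 + 5.8901 = 6.735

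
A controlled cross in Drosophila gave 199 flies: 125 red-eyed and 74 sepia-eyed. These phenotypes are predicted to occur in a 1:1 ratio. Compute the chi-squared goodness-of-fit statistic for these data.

Under the 1:1 hypothesis (Σ ratio = 2, N = 199):
  red-eyed: 199 × 1/2 = 99.5
  sepia-eyed: 199 × 1/2 = 99.5
χ² = Σ (O − E)² / E
  red-eyed: (125 − 99.5)² / 99.5 = 6.5352
  sepia-eyed: (74 − 99.5)² / 99.5 = 6.5352
χ² = 6.5352 + 6.5352 = 13.0704 ≈ 13.070

13.070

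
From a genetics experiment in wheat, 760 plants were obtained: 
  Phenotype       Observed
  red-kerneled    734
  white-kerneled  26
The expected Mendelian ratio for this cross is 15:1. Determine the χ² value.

10.380

Under the 15:1 hypothesis (Σ ratio = 16, N = 760):
  red-kerneled: 760 × 15/16 = 712.5
  white-kerneled: 760 × 1/16 = 47.5
χ² = Σ (O − E)² / E
  red-kerneled: (734 − 712.5)² / 712.5 = 0.6488
  white-kerneled: (26 − 47.5)² / 47.5 = 9.7316
χ² = 0.6488 + 9.7316 = 10.3804 ≈ 10.380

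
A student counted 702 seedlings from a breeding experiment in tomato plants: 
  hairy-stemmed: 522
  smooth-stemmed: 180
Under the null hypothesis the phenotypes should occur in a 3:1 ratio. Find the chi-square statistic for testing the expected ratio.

0.154

The 3:1 ratio has 4 parts, so with N = 702 the expected counts are:
  hairy-stemmed: 702 × 3/4 = 526.5
  smooth-stemmed: 702 × 1/4 = 175.5
χ² = Σ (O − E)² / E
  hairy-stemmed: (522 − 526.5)² / 526.5 = 0.0385
  smooth-stemmed: (180 − 175.5)² / 175.5 = 0.1154
χ² = 0.0385 + 0.1154 = 0.1539 ≈ 0.154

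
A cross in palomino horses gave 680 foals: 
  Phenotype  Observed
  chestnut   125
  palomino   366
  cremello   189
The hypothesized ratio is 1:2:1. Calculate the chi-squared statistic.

16.024

Expected counts for N = 680 under a 1:2:1 ratio (total parts = 4):
  chestnut: 680 × 1/4 = 170
  palomino: 680 × 2/4 = 340
  cremello: 680 × 1/4 = 170
χ² = Σ (O − E)² / E
  chestnut: (125 − 170)² / 170 = 11.9118
  palomino: (366 − 340)² / 340 = 1.9882
  cremello: (189 − 170)² / 170 = 2.1235
χ² = 11.9118 + 1.9882 + 2.1235 = 16.0235 ≈ 16.024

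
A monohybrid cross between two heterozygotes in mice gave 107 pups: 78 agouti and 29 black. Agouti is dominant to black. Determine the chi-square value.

For a monohybrid cross between heterozygotes with complete dominance, the expected phenotypic ratio is 3:1.
Total ratio parts = 4. Expected numbers out of 107:
  agouti: 107 × 3/4 = 80.25
  black: 107 × 1/4 = 26.75
χ² = Σ (O − E)² / E
  agouti: (78 − 80.25)² / 80.25 = 0.0631
  black: (29 − 26.75)² / 26.75 = 0.1893
χ² = 0.0631 + 0.1893 = 0.2524 ≈ 0.252

0.252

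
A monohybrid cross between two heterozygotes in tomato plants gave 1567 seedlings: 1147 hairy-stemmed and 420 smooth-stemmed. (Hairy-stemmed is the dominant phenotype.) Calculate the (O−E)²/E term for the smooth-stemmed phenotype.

For a monohybrid cross between heterozygotes with complete dominance, the expected phenotypic ratio is 3:1.
Expected counts for N = 1567 under a 3:1 ratio (total parts = 4):
  hairy-stemmed: 1567 × 3/4 = 1175.25
  smooth-stemmed: 1567 × 1/4 = 391.75
Contribution of smooth-stemmed: (420 − 391.75)² / 391.75 = 2.0372

2.037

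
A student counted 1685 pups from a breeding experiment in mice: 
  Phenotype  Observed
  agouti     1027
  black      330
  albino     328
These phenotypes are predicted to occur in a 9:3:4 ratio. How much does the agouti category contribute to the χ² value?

Under the 9:3:4 hypothesis (Σ ratio = 16, N = 1685):
  agouti: 1685 × 9/16 = 947.8125
  black: 1685 × 3/16 = 315.9375
  albino: 1685 × 4/16 = 421.25
Contribution of agouti: (1027 − 947.8125)² / 947.8125 = 6.6159

6.616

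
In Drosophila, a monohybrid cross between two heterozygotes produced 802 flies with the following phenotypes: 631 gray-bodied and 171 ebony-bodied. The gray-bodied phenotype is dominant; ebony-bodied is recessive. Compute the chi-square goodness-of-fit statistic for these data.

For a monohybrid cross between heterozygotes with complete dominance, the expected phenotypic ratio is 3:1.
The 3:1 ratio has 4 parts, so with N = 802 the expected counts are:
  gray-bodied: 802 × 3/4 = 601.5
  ebony-bodied: 802 × 1/4 = 200.5
χ² = Σ (O − E)² / E
  gray-bodied: (631 − 601.5)² / 601.5 = 1.4468
  ebony-bodied: (171 − 200.5)² / 200.5 = 4.3404
χ² = 1.4468 + 4.3404 = 5.7872 ≈ 5.787

5.787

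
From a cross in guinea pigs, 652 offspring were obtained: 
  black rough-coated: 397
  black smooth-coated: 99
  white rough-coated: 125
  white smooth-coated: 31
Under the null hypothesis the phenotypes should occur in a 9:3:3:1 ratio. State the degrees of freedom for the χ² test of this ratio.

3

A goodness-of-fit test with 4 phenotype classes has df = 4 − 1 = 3.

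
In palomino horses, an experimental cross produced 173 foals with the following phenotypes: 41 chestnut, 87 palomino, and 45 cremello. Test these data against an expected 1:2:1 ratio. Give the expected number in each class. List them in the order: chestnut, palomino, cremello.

Under the 1:2:1 hypothesis (Σ ratio = 4, N = 173):
  chestnut: 173 × 1/4 = 43.25
  palomino: 173 × 2/4 = 86.5
  cremello: 173 × 1/4 = 43.25

43.25, 86.5, 43.25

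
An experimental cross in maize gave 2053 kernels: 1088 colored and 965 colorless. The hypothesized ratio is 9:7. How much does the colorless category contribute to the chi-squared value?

The 9:7 ratio has 16 parts, so with N = 2053 the expected counts are:
  colored: 2053 × 9/16 = 1154.8125
  colorless: 2053 × 7/16 = 898.1875
Contribution of colorless: (965 − 898.1875)² / 898.1875 = 4.9699

4.970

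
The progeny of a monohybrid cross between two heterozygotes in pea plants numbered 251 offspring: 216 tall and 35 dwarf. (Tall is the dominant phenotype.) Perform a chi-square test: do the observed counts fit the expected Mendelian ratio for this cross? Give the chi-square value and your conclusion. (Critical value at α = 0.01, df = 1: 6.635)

16.363; not consistent

For a monohybrid cross between heterozygotes with complete dominance, the expected phenotypic ratio is 3:1.
Total ratio parts = 4. Expected numbers out of 251:
  tall: 251 × 3/4 = 188.25
  dwarf: 251 × 1/4 = 62.75
χ² = Σ (O − E)² / E
  tall: (216 − 188.25)² / 188.25 = 4.0906
  dwarf: (35 − 62.75)² / 62.75 = 12.2719
χ² = 4.0906 + 12.2719 = 16.3625 ≈ 16.363
Degrees of freedom = 2 − 1 = 1; critical value at α = 0.01 is 6.635.
Since 16.363 > 6.635, we reject the null hypothesis — the data do not fit the 3:1 ratio.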